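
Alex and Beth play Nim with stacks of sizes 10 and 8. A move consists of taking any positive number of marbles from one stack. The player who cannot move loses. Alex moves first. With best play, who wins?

Nim-sum: 10 ⊕ 8 = 2.
The nim-sum is 2 ≠ 0, so this is an N-position: the player to move can win; Alex has a winning move.

Alex wins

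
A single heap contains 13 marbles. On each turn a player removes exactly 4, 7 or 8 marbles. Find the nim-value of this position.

0

Grundy values for subtraction set {4, 7, 8}:
k:     0  1  2  3  4  5  6  7  8  9 10 11 12 13
g(k):  0  0  0  0  1  1  1  1  2  2  2  2  0  0
So g(13) = 0.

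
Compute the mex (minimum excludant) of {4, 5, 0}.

1

0 is in the set but 1 is not, so the mex is 1.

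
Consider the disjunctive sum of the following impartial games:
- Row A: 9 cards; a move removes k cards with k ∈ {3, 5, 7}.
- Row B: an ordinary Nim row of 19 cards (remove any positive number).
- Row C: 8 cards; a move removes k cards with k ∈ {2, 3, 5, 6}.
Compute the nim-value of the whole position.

Grundy values for row A (subtraction set {3, 5, 7}):
k:     0  1  2  3  4  5  6  7  8  9
g(k):  0  0  0  1  1  1  2  2  2  3
So g(9) = 3.
Row B is a plain Nim row of size 19, so its Grundy value is 19.
Build the Grundy sequence for row C with g(k) = mex{g(k−s) : s ∈ {2, 3, 5, 6}, s ≤ k}:
g(0) = mex{} = 0
g(1) = mex{} = 0
g(2) = mex{0} = 1
g(3) = mex{0} = 1
g(4) = mex{0,1} = 2
g(5) = mex{0,1} = 2
g(6) = mex{0,1,2} = 3
g(7) = mex{0,1,2} = 3
g(8) = mex{1,2,3} = 0
So g(8) = 0.
The value of a disjunctive sum is the nim-sum of the parts.
Combined value = 3 XOR 19 XOR 0 = 16.

16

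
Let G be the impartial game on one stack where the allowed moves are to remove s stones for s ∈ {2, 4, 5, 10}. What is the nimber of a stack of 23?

1

Build the Grundy sequence with g(k) = mex{g(k−s) : s ∈ {2, 4, 5, 10}, s ≤ k}:
k:     0  1  2  3  4  5  6  7  8  9 10 11 12 13 14 15 16 17 18 19 20 21 22 23
g(k):  0  0  1  1  2  2  3  0  0  1  1  2  2  3  0  0  1  1  2  2  3  0  0  1
So g(23) = 1.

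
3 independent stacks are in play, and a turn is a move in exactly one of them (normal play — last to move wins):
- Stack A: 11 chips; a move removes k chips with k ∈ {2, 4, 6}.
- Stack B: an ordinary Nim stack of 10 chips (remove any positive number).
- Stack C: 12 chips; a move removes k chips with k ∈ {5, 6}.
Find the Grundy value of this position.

11

Grundy values for stack A (subtraction set {2, 4, 6}):
k:     0  1  2  3  4  5  6  7  8  9 10 11
g(k):  0  0  1  1  2  2  3  3  0  0  1  1
So g(11) = 1.
Stack B is a plain Nim stack of size 10, so its Grundy value is 10.
Grundy values for stack C (subtraction set {5, 6}):
k:     0  1  2  3  4  5  6  7  8  9 10 11 12
g(k):  0  0  0  0  0  1  1  1  1  1  2  0  0
So g(12) = 0.
By the Sprague-Grundy theorem, the Grundy value of a sum of independent games is the XOR of the component values.
Combined value = 1 XOR 10 XOR 0 = 11.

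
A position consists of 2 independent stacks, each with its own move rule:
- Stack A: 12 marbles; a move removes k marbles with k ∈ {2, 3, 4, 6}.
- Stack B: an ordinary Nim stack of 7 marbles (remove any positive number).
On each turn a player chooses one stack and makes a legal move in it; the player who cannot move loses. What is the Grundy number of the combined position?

5

Build the Grundy sequence for stack A with g(k) = mex{g(k−s) : s ∈ {2, 3, 4, 6}, s ≤ k}:
g(0) = mex{} = 0
g(1) = mex{} = 0
g(2) = mex{0} = 1
g(3) = mex{0} = 1
g(4) = mex{0,1} = 2
g(5) = mex{0,1} = 2
g(6) = mex{0,1,2} = 3
g(7) = mex{0,1,2} = 3
g(8) = mex{1,2,3} = 0
g(9) = mex{1,2,3} = 0
g(10) = mex{0,2,3} = 1
g(11) = mex{0,2,3} = 1
g(12) = mex{0,1,3} = 2
So g(12) = 2.
Stack B is a plain Nim stack of size 7, so its Grundy value is 7.
The value of a disjunctive sum is the nim-sum of the parts.
Combined value = 2 XOR 7 = 5.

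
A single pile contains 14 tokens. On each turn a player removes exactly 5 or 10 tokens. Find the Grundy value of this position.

Compute g(0), g(1), … for moves {5, 10}:
k:     0  1  2  3  4  5  6  7  8  9 10 11 12 13 14
g(k):  0  0  0  0  0  1  1  1  1  1  2  2  2  2  2
So g(14) = 2.

2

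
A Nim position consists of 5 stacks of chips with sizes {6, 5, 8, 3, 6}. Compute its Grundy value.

Compute the nim-sum pairwise:
6 ^ 5 = 3
3 ^ 8 = 11
11 ^ 3 = 8
8 ^ 6 = 14

14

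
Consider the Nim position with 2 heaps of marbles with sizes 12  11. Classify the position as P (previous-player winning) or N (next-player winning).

N-position

Nim-sum: 12 ⊕ 11 = 7.
The nim-sum is 7 ≠ 0, so this is an N-position: the player to move can win.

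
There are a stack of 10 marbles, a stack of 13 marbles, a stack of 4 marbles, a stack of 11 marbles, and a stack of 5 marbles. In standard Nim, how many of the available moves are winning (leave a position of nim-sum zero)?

Bitwise XOR of the heap sizes:
  1010  (10)
  1101  (13)
  0100  (4)
  1011  (11)
  0101  (5)
  ----
  1101  (13)
The overall nim-sum is X = 13. A stack of size p has a winning move iff p XOR X < p (reduce it to p XOR X).
  10: 10 XOR 13 = 7 < 10 — winning move (to 7).
  13: 13 XOR 13 = 0 < 13 — winning move (to 0).
  4: 4 XOR 13 = 9 ≥ 4 — no move.
  11: 11 XOR 13 = 6 < 11 — winning move (to 6).
  5: 5 XOR 13 = 8 ≥ 5 — no move.
That gives 3 winning moves.

3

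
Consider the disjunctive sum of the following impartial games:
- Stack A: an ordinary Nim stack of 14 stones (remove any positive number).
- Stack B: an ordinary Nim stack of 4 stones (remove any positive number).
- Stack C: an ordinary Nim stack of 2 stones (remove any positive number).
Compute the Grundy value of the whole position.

Stack A is a plain Nim stack of size 14, so its Grundy value is 14.
Stack B is a plain Nim stack of size 4, so its Grundy value is 4.
Stack C is a plain Nim stack of size 2, so its Grundy value is 2.
By the Sprague-Grundy theorem, the Grundy value of a sum of independent games is the XOR of the component values.
Combined value = 14 XOR 4 XOR 2 = 8.

8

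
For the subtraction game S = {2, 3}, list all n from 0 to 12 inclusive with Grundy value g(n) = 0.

Grundy values for subtraction set {2, 3}:
k:     0  1  2  3  4  5  6  7  8  9 10 11 12
g(k):  0  0  1  1  2  0  0  1  1  2  0  0  1
The P-positions (g = 0) in 0..12 are 0, 1, 5, 6, 10, 11.

0, 1, 5, 6, 10, 11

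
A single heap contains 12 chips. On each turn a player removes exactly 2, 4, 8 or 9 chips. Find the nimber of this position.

0

Build the Grundy sequence with g(k) = mex{g(k−s) : s ∈ {2, 4, 8, 9}, s ≤ k}:
g(0) = mex{} = 0
g(1) = mex{} = 0
g(2) = mex{0} = 1
g(3) = mex{0} = 1
g(4) = mex{0,1} = 2
g(5) = mex{0,1} = 2
g(6) = mex{1,2} = 0
g(7) = mex{1,2} = 0
g(8) = mex{0,2} = 1
g(9) = mex{0,2} = 1
g(10) = mex{0,1} = 2
g(11) = mex{0,1} = 2
g(12) = mex{1,2} = 0
So g(12) = 0.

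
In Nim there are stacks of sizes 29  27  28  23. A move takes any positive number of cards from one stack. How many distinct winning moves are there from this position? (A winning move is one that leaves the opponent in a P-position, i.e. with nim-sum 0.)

3

Compute the nim-sum pairwise:
29 ⊕ 27 = 6
6 ⊕ 28 = 26
26 ⊕ 23 = 13
The overall nim-sum is X = 13. A stack of size p has a winning move iff p XOR X < p (reduce it to p XOR X).
  29: 29 XOR 13 = 16 < 29 — winning move (to 16).
  27: 27 XOR 13 = 22 < 27 — winning move (to 22).
  28: 28 XOR 13 = 17 < 28 — winning move (to 17).
  23: 23 XOR 13 = 26 ≥ 23 — no move.
That gives 3 winning moves.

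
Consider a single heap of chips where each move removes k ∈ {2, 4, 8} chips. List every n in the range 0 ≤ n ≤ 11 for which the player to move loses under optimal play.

0, 1, 6, 7

Build the Grundy sequence with g(k) = mex{g(k−s) : s ∈ {2, 4, 8}, s ≤ k}:
k:     0  1  2  3  4  5  6  7  8  9 10 11
g(k):  0  0  1  1  2  2  0  0  1  1  2  2
The P-positions (g = 0) in 0..11 are 0, 1, 6, 7.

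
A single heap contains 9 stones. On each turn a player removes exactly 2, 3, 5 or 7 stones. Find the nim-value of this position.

Grundy values for subtraction set {2, 3, 5, 7}:
k:     0  1  2  3  4  5  6  7  8  9
g(k):  0  0  1  1  2  2  3  3  4  0
So g(9) = 0.

0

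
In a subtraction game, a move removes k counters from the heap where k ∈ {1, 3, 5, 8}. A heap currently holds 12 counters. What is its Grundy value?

Grundy values for subtraction set {1, 3, 5, 8}:
g(0) = mex{} = 0
g(1) = mex{0} = 1
g(2) = mex{1} = 0
g(3) = mex{0} = 1
g(4) = mex{1} = 0
g(5) = mex{0} = 1
g(6) = mex{1} = 0
g(7) = mex{0} = 1
g(8) = mex{0,1} = 2
g(9) = mex{0,1,2} = 3
g(10) = mex{0,1,3} = 2
g(11) = mex{0,1,2} = 3
g(12) = mex{0,1,3} = 2
So g(12) = 2.

2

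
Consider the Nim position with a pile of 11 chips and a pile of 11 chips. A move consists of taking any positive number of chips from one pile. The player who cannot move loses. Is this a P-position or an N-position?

P-position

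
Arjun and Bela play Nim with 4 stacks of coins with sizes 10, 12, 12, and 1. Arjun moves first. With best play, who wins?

Compute the nim-sum pairwise:
10 ⊕ 12 = 6
6 ⊕ 12 = 10
10 ⊕ 1 = 11
The nim-sum is 11 ≠ 0, so this is an N-position: the player to move can win; Arjun has a winning move.

Arjun wins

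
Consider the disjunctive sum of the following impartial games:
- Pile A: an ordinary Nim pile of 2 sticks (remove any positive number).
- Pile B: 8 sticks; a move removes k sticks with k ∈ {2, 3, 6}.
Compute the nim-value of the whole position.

Pile A is a plain Nim pile of size 2, so its Grundy value is 2.
Build the Grundy sequence for pile B with g(k) = mex{g(k−s) : s ∈ {2, 3, 6}, s ≤ k}:
g(0) = mex{} = 0
g(1) = mex{} = 0
g(2) = mex{0} = 1
g(3) = mex{0} = 1
g(4) = mex{0,1} = 2
g(5) = mex{1} = 0
g(6) = mex{0,1,2} = 3
g(7) = mex{0,2} = 1
g(8) = mex{0,1,3} = 2
So g(8) = 2.
The value of a disjunctive sum is the nim-sum of the parts.
Combined value = 2 XOR 2 = 0.

0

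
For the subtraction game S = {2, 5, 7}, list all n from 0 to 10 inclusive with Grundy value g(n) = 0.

Grundy values for subtraction set {2, 5, 7}:
k:     0  1  2  3  4  5  6  7  8  9 10
g(k):  0  0  1  1  0  2  1  3  2  2  0
The P-positions (g = 0) in 0..10 are 0, 1, 4, 10.

0, 1, 4, 10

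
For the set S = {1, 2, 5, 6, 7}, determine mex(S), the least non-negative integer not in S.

0

0 is not in the set, so the mex is 0.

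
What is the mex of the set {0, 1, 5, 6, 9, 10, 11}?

2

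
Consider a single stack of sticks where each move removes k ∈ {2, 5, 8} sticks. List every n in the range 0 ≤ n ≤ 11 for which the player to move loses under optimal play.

0, 1, 4, 7, 10, 11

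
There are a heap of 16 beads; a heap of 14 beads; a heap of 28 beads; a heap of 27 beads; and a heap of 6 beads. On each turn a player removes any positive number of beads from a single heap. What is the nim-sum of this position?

31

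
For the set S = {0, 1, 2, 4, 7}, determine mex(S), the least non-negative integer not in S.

3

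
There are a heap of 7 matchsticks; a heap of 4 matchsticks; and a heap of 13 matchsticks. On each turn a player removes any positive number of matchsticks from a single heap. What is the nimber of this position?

14

Compute the nim-sum pairwise:
7 ⊕ 4 = 3
3 ⊕ 13 = 14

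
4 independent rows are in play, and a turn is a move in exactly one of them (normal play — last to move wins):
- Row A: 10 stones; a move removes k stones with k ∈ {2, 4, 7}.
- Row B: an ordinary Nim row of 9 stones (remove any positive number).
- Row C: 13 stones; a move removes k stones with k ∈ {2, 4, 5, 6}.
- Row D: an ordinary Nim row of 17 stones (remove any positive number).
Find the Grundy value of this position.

Build the Grundy sequence for row A with g(k) = mex{g(k−s) : s ∈ {2, 4, 7}, s ≤ k}:
g(0) = mex{} = 0
g(1) = mex{} = 0
g(2) = mex{0} = 1
g(3) = mex{0} = 1
g(4) = mex{0,1} = 2
g(5) = mex{0,1} = 2
g(6) = mex{1,2} = 0
g(7) = mex{0,1,2} = 3
g(8) = mex{0,2} = 1
g(9) = mex{1,2,3} = 0
g(10) = mex{0,1} = 2
So g(10) = 2.
Row B is a plain Nim row of size 9, so its Grundy value is 9.
Grundy values for row C (subtraction set {2, 4, 5, 6}):
k:     0  1  2  3  4  5  6  7  8  9 10 11 12 13
g(k):  0  0  1  1  2  2  3  3  0  0  1  1  2  2
So g(13) = 2.
Row D is a plain Nim row of size 17, so its Grundy value is 17.
By the Sprague-Grundy theorem, the Grundy value of a sum of independent games is the XOR of the component values.
Combined value = 2 XOR 9 XOR 2 XOR 17 = 24.

24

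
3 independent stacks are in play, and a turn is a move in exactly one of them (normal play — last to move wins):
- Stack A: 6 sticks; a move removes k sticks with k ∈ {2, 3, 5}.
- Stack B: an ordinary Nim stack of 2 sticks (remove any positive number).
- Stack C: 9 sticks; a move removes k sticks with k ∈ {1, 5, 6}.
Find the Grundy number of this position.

Build the Grundy sequence for stack A with g(k) = mex{g(k−s) : s ∈ {2, 3, 5}, s ≤ k}:
g(0) = mex{} = 0
g(1) = mex{} = 0
g(2) = mex{0} = 1
g(3) = mex{0} = 1
g(4) = mex{0,1} = 2
g(5) = mex{0,1} = 2
g(6) = mex{0,1,2} = 3
So g(6) = 3.
Stack B is a plain Nim stack of size 2, so its Grundy value is 2.
Build the Grundy sequence for stack C with g(k) = mex{g(k−s) : s ∈ {1, 5, 6}, s ≤ k}:
g(0) = mex{} = 0
g(1) = mex{0} = 1
g(2) = mex{1} = 0
g(3) = mex{0} = 1
g(4) = mex{1} = 0
g(5) = mex{0} = 1
g(6) = mex{0,1} = 2
g(7) = mex{0,1,2} = 3
g(8) = mex{0,1,3} = 2
g(9) = mex{0,1,2} = 3
So g(9) = 3.
By the Sprague-Grundy theorem, the Grundy value of a sum of independent games is the XOR of the component values.
Combined value = 3 XOR 2 XOR 3 = 2.

2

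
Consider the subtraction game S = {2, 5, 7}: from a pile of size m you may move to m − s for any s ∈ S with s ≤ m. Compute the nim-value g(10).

0

Compute g(0), g(1), … for moves {2, 5, 7}:
g(0) = mex{} = 0
g(1) = mex{} = 0
g(2) = mex{0} = 1
g(3) = mex{0} = 1
g(4) = mex{1} = 0
g(5) = mex{0,1} = 2
g(6) = mex{0} = 1
g(7) = mex{0,1,2} = 3
g(8) = mex{0,1} = 2
g(9) = mex{0,1,3} = 2
g(10) = mex{1,2} = 0
So g(10) = 0.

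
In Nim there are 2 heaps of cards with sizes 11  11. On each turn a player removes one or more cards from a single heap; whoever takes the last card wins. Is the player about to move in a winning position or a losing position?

Losing position

Nim-sum: 11 XOR 11 = 0.
The nim-sum is 0, so this is a P-position: the player to move is in a losing position under optimal play.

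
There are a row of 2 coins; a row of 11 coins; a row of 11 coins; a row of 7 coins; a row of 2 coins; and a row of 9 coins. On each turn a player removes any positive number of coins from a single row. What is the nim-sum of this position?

14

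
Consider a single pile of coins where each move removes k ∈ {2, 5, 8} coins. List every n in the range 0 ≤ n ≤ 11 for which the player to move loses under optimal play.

0, 1, 4, 7, 10, 11

Grundy values for subtraction set {2, 5, 8}:
k:     0  1  2  3  4  5  6  7  8  9 10 11
g(k):  0  0  1  1  0  2  1  0  2  1  0  0
The P-positions (g = 0) in 0..11 are 0, 1, 4, 7, 10, 11.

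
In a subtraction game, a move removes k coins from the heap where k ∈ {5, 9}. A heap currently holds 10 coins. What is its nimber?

2

Compute g(0), g(1), … for moves {5, 9}:
g(0) = mex{} = 0
g(1) = mex{} = 0
g(2) = mex{} = 0
g(3) = mex{} = 0
g(4) = mex{} = 0
g(5) = mex{0} = 1
g(6) = mex{0} = 1
g(7) = mex{0} = 1
g(8) = mex{0} = 1
g(9) = mex{0} = 1
g(10) = mex{0,1} = 2
So g(10) = 2.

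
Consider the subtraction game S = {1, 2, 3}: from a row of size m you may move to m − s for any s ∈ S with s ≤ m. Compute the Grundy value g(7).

Grundy values for subtraction set {1, 2, 3}:
g(0) = mex{} = 0
g(1) = mex{0} = 1
g(2) = mex{0,1} = 2
g(3) = mex{0,1,2} = 3
g(4) = mex{1,2,3} = 0
g(5) = mex{0,2,3} = 1
g(6) = mex{0,1,3} = 2
g(7) = mex{0,1,2} = 3
So g(7) = 3.

3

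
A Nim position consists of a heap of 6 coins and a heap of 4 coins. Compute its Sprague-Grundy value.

Nim-sum: 6 XOR 4 = 2.

2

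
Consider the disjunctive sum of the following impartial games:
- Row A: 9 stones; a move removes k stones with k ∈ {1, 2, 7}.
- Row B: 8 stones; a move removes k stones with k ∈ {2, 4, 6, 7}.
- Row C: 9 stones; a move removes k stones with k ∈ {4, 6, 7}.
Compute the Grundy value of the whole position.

6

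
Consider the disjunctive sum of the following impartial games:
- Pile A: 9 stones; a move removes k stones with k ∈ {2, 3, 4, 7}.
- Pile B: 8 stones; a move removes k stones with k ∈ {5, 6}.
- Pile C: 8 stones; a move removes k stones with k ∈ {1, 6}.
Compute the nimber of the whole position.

4

Grundy values for pile A (subtraction set {2, 3, 4, 7}):
g(0) = mex{} = 0
g(1) = mex{} = 0
g(2) = mex{0} = 1
g(3) = mex{0} = 1
g(4) = mex{0,1} = 2
g(5) = mex{0,1} = 2
g(6) = mex{1,2} = 0
g(7) = mex{0,1,2} = 3
g(8) = mex{0,2} = 1
g(9) = mex{0,1,2,3} = 4
So g(9) = 4.
Grundy values for pile B (subtraction set {5, 6}):
g(0) = mex{} = 0
g(1) = mex{} = 0
g(2) = mex{} = 0
g(3) = mex{} = 0
g(4) = mex{} = 0
g(5) = mex{0} = 1
g(6) = mex{0} = 1
g(7) = mex{0} = 1
g(8) = mex{0} = 1
So g(8) = 1.
Grundy values for pile C (subtraction set {1, 6}):
k:     0  1  2  3  4  5  6  7  8
g(k):  0  1  0  1  0  1  2  0  1
So g(8) = 1.
The value of a disjunctive sum is the nim-sum of the parts.
Combined value = 4 ⊕ 1 ⊕ 1 = 4.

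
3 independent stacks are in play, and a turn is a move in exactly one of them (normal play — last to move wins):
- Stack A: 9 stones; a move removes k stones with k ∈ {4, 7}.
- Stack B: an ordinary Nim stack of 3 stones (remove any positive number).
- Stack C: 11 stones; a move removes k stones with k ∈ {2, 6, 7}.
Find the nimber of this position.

Build the Grundy sequence for stack A with g(k) = mex{g(k−s) : s ∈ {4, 7}, s ≤ k}:
k:     0  1  2  3  4  5  6  7  8  9
g(k):  0  0  0  0  1  1  1  1  2  2
So g(9) = 2.
Stack B is a plain Nim stack of size 3, so its Grundy value is 3.
Build the Grundy sequence for stack C with g(k) = mex{g(k−s) : s ∈ {2, 6, 7}, s ≤ k}:
g(0) = mex{} = 0
g(1) = mex{} = 0
g(2) = mex{0} = 1
g(3) = mex{0} = 1
g(4) = mex{1} = 0
g(5) = mex{1} = 0
g(6) = mex{0} = 1
g(7) = mex{0} = 1
g(8) = mex{0,1} = 2
g(9) = mex{1} = 0
g(10) = mex{0,1,2} = 3
g(11) = mex{0} = 1
So g(11) = 1.
The value of a disjunctive sum is the nim-sum of the parts.
Combined value = 2 XOR 3 XOR 1 = 0.

0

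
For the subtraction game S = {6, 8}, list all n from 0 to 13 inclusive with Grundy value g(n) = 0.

0, 1, 2, 3, 4, 5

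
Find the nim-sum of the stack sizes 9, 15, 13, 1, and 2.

Bitwise XOR of the heap sizes:
  1001  (9)
  1111  (15)
  1101  (13)
  0001  (1)
  0010  (2)
  ----
  1000  (8)

8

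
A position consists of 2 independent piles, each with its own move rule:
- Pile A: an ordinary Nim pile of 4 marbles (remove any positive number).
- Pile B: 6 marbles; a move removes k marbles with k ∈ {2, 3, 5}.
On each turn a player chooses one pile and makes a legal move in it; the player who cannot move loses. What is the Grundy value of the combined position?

Pile A is a plain Nim pile of size 4, so its Grundy value is 4.
For pile B, compute g(0), g(1), … with moves {2, 3, 5}:
k:     0  1  2  3  4  5  6
g(k):  0  0  1  1  2  2  3
So g(6) = 3.
The value of a disjunctive sum is the nim-sum of the parts.
Combined value = 4 XOR 3 = 7.

7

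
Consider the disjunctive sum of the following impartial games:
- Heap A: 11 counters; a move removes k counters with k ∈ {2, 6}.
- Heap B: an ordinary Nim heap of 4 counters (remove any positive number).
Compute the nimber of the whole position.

Build the Grundy sequence for heap A with g(k) = mex{g(k−s) : s ∈ {2, 6}, s ≤ k}:
k:     0  1  2  3  4  5  6  7  8  9 10 11
g(k):  0  0  1  1  0  0  1  1  0  0  1  1
So g(11) = 1.
Heap B is a plain Nim heap of size 4, so its Grundy value is 4.
The value of a disjunctive sum is the nim-sum of the parts.
Combined value = 1 ⊕ 4 = 5.

5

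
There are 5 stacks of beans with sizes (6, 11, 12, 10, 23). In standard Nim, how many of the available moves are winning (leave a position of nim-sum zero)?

1

Nim-sum: 6 ^ 11 ^ 12 ^ 10 ^ 23 = 28.
The overall nim-sum is X = 28. A stack of size p has a winning move iff p XOR X < p (reduce it to p XOR X).
  6: 6 XOR 28 = 26 ≥ 6 — no move.
  11: 11 XOR 28 = 23 ≥ 11 — no move.
  12: 12 XOR 28 = 16 ≥ 12 — no move.
  10: 10 XOR 28 = 22 ≥ 10 — no move.
  23: 23 XOR 28 = 11 < 23 — winning move (to 11).
That gives 1 winning move.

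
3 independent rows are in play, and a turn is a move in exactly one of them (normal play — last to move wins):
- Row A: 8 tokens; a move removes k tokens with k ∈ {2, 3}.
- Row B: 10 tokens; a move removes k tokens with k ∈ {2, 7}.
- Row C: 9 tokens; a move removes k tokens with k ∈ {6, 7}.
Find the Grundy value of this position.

For row A, compute g(0), g(1), … with moves {2, 3}:
g(0) = mex{} = 0
g(1) = mex{} = 0
g(2) = mex{0} = 1
g(3) = mex{0} = 1
g(4) = mex{0,1} = 2
g(5) = mex{1} = 0
g(6) = mex{1,2} = 0
g(7) = mex{0,2} = 1
g(8) = mex{0} = 1
So g(8) = 1.
For row B, compute g(0), g(1), … with moves {2, 7}:
k:     0  1  2  3  4  5  6  7  8  9 10
g(k):  0  0  1  1  0  0  1  1  2  0  0
So g(10) = 0.
Build the Grundy sequence for row C with g(k) = mex{g(k−s) : s ∈ {6, 7}, s ≤ k}:
k:     0  1  2  3  4  5  6  7  8  9
g(k):  0  0  0  0  0  0  1  1  1  1
So g(9) = 1.
By the Sprague-Grundy theorem, the Grundy value of a sum of independent games is the XOR of the component values.
Combined value = 1 ⊕ 0 ⊕ 1 = 0.

0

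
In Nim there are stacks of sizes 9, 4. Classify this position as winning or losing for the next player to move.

Nim-sum: 9 ^ 4 = 13.
The nim-sum is 13 ≠ 0, so this is an N-position: the player to move can win.

Winning position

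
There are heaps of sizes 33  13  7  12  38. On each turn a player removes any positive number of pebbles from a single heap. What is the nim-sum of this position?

Nim-sum: 33 ^ 13 ^ 7 ^ 12 ^ 38 = 1.

1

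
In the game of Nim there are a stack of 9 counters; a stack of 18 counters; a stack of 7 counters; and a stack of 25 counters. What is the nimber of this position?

In binary:
  01001  (9)
  10010  (18)
  00111  (7)
  11001  (25)
  -----
  00101  (5)

5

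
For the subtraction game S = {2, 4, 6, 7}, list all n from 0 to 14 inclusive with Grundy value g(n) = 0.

Compute g(0), g(1), … for moves {2, 4, 6, 7}:
g(0) = mex{} = 0
g(1) = mex{} = 0
g(2) = mex{0} = 1
g(3) = mex{0} = 1
g(4) = mex{0,1} = 2
g(5) = mex{0,1} = 2
g(6) = mex{0,1,2} = 3
g(7) = mex{0,1,2} = 3
g(8) = mex{0,1,2,3} = 4
g(9) = mex{1,2,3} = 0
g(10) = mex{1,2,3,4} = 0
g(11) = mex{0,2,3} = 1
g(12) = mex{0,2,3,4} = 1
g(13) = mex{0,1,3} = 2
g(14) = mex{0,1,3,4} = 2
The P-positions (g = 0) in 0..14 are 0, 1, 9, 10.

0, 1, 9, 10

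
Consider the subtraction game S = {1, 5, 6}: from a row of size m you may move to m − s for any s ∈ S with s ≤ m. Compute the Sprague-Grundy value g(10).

2

Build the Grundy sequence with g(k) = mex{g(k−s) : s ∈ {1, 5, 6}, s ≤ k}:
g(0) = mex{} = 0
g(1) = mex{0} = 1
g(2) = mex{1} = 0
g(3) = mex{0} = 1
g(4) = mex{1} = 0
g(5) = mex{0} = 1
g(6) = mex{0,1} = 2
g(7) = mex{0,1,2} = 3
g(8) = mex{0,1,3} = 2
g(9) = mex{0,1,2} = 3
g(10) = mex{0,1,3} = 2
So g(10) = 2.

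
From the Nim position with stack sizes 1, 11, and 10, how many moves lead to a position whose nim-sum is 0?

Write each in binary and XOR column by column:
  0001  (1)
  1011  (11)
  1010  (10)
  ----
  0000  (0)
The nim-sum is already 0, so every move leaves a nonzero nim-sum — there are no winning moves.

0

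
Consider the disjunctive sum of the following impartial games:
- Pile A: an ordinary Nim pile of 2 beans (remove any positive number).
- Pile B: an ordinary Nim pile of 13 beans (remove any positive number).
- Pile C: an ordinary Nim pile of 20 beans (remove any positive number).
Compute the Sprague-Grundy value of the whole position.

27

Pile A is a plain Nim pile of size 2, so its Grundy value is 2.
Pile B is a plain Nim pile of size 13, so its Grundy value is 13.
Pile C is a plain Nim pile of size 20, so its Grundy value is 20.
By the Sprague-Grundy theorem, the Grundy value of a sum of independent games is the XOR of the component values.
Combined value = 2 ⊕ 13 ⊕ 20 = 27.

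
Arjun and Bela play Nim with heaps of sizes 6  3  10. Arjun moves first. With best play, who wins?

In binary:
  0110  (6)
  0011  (3)
  1010  (10)
  ----
  1111  (15)
The nim-sum is 15 ≠ 0, so this is an N-position: the player to move can win; Arjun has a winning move.

Arjun wins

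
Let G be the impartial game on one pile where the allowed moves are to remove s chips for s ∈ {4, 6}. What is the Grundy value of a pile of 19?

Grundy values for subtraction set {4, 6}:
k:     0  1  2  3  4  5  6  7  8  9 10 11 12 13 14 15 16 17 18 19
g(k):  0  0  0  0  1  1  1  1  2  2  0  0  0  0  1  1  1  1  2  2
So g(19) = 2.

2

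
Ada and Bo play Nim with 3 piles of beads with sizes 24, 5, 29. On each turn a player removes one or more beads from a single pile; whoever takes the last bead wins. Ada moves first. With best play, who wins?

Bo wins

Nim-sum: 24 ^ 5 ^ 29 = 0.
The nim-sum is 0, so this is a P-position: the player to move is in a losing position under optimal play; Ada is about to move from it and so loses — Bo wins.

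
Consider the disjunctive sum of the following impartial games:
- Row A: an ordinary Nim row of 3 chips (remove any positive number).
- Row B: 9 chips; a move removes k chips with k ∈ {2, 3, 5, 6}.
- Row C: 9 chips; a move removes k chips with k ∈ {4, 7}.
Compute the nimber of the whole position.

Row A is a plain Nim row of size 3, so its Grundy value is 3.
Grundy values for row B (subtraction set {2, 3, 5, 6}):
g(0) = mex{} = 0
g(1) = mex{} = 0
g(2) = mex{0} = 1
g(3) = mex{0} = 1
g(4) = mex{0,1} = 2
g(5) = mex{0,1} = 2
g(6) = mex{0,1,2} = 3
g(7) = mex{0,1,2} = 3
g(8) = mex{1,2,3} = 0
g(9) = mex{1,2,3} = 0
So g(9) = 0.
Build the Grundy sequence for row C with g(k) = mex{g(k−s) : s ∈ {4, 7}, s ≤ k}:
k:     0  1  2  3  4  5  6  7  8  9
g(k):  0  0  0  0  1  1  1  1  2  2
So g(9) = 2.
By the Sprague-Grundy theorem, the Grundy value of a sum of independent games is the XOR of the component values.
Combined value = 3 XOR 0 XOR 2 = 1.

1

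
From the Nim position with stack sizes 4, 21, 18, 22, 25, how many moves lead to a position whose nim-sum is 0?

1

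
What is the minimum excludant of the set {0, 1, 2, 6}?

The values 0, 1, 2 are all present; 3 is the first non-negative integer missing from the set.

3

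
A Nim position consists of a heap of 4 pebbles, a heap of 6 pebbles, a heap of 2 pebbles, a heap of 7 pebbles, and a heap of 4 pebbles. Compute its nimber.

Write each in binary and XOR column by column:
  100  (4)
  110  (6)
  010  (2)
  111  (7)
  100  (4)
  ---
  011  (3)

3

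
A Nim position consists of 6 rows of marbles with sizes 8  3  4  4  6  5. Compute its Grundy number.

Bitwise XOR of the heap sizes:
  1000  (8)
  0011  (3)
  0100  (4)
  0100  (4)
  0110  (6)
  0101  (5)
  ----
  1000  (8)

8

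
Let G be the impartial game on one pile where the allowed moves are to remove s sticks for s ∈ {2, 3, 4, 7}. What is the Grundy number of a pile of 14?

Build the Grundy sequence with g(k) = mex{g(k−s) : s ∈ {2, 3, 4, 7}, s ≤ k}:
g(0) = mex{} = 0
g(1) = mex{} = 0
g(2) = mex{0} = 1
g(3) = mex{0} = 1
g(4) = mex{0,1} = 2
g(5) = mex{0,1} = 2
g(6) = mex{1,2} = 0
g(7) = mex{0,1,2} = 3
g(8) = mex{0,2} = 1
g(9) = mex{0,1,2,3} = 4
g(10) = mex{0,1,3} = 2
g(11) = mex{1,2,3,4} = 0
g(12) = mex{1,2,4} = 0
g(13) = mex{0,2,4} = 1
g(14) = mex{0,2,3} = 1
So g(14) = 1.

1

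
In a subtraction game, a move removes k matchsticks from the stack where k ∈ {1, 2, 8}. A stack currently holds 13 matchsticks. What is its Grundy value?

Compute g(0), g(1), … for moves {1, 2, 8}:
g(0) = mex{} = 0
g(1) = mex{0} = 1
g(2) = mex{0,1} = 2
g(3) = mex{1,2} = 0
g(4) = mex{0,2} = 1
g(5) = mex{0,1} = 2
g(6) = mex{1,2} = 0
g(7) = mex{0,2} = 1
g(8) = mex{0,1} = 2
g(9) = mex{1,2} = 0
g(10) = mex{0,2} = 1
g(11) = mex{0,1} = 2
g(12) = mex{1,2} = 0
g(13) = mex{0,2} = 1
So g(13) = 1.

1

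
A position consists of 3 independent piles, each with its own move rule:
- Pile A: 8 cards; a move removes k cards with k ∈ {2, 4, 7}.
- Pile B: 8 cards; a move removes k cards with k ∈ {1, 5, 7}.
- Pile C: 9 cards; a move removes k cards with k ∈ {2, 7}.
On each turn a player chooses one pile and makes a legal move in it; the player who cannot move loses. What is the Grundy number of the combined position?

Grundy values for pile A (subtraction set {2, 4, 7}):
g(0) = mex{} = 0
g(1) = mex{} = 0
g(2) = mex{0} = 1
g(3) = mex{0} = 1
g(4) = mex{0,1} = 2
g(5) = mex{0,1} = 2
g(6) = mex{1,2} = 0
g(7) = mex{0,1,2} = 3
g(8) = mex{0,2} = 1
So g(8) = 1.
For pile B, compute g(0), g(1), … with moves {1, 5, 7}:
k:     0  1  2  3  4  5  6  7  8
g(k):  0  1  0  1  0  1  0  1  0
So g(8) = 0.
Grundy values for pile C (subtraction set {2, 7}):
k:     0  1  2  3  4  5  6  7  8  9
g(k):  0  0  1  1  0  0  1  1  2  0
So g(9) = 0.
The value of a disjunctive sum is the nim-sum of the parts.
Combined value = 1 ⊕ 0 ⊕ 0 = 1.

1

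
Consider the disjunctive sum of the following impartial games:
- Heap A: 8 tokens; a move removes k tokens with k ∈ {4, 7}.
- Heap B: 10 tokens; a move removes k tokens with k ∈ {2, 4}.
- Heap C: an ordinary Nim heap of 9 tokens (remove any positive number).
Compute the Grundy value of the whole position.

Grundy values for heap A (subtraction set {4, 7}):
g(0) = mex{} = 0
g(1) = mex{} = 0
g(2) = mex{} = 0
g(3) = mex{} = 0
g(4) = mex{0} = 1
g(5) = mex{0} = 1
g(6) = mex{0} = 1
g(7) = mex{0} = 1
g(8) = mex{0,1} = 2
So g(8) = 2.
For heap B, compute g(0), g(1), … with moves {2, 4}:
g(0) = mex{} = 0
g(1) = mex{} = 0
g(2) = mex{0} = 1
g(3) = mex{0} = 1
g(4) = mex{0,1} = 2
g(5) = mex{0,1} = 2
g(6) = mex{1,2} = 0
g(7) = mex{1,2} = 0
g(8) = mex{0,2} = 1
g(9) = mex{0,2} = 1
g(10) = mex{0,1} = 2
So g(10) = 2.
Heap C is a plain Nim heap of size 9, so its Grundy value is 9.
By the Sprague-Grundy theorem, the Grundy value of a sum of independent games is the XOR of the component values.
Combined value = 2 XOR 2 XOR 9 = 9.

9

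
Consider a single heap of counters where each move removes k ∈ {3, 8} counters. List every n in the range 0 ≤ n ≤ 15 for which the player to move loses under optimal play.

0, 1, 2, 6, 7, 11, 12, 13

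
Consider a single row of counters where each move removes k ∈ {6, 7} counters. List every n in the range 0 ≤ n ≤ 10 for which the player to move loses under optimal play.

0, 1, 2, 3, 4, 5

Grundy values for subtraction set {6, 7}:
k:     0  1  2  3  4  5  6  7  8  9 10
g(k):  0  0  0  0  0  0  1  1  1  1  1
The P-positions (g = 0) in 0..10 are 0, 1, 2, 3, 4, 5.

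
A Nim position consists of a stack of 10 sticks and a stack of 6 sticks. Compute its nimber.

12

Nim-sum: 10 ⊕ 6 = 12.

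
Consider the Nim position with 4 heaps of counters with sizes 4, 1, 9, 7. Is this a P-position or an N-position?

In binary:
  0100  (4)
  0001  (1)
  1001  (9)
  0111  (7)
  ----
  1011  (11)
The nim-sum is 11 ≠ 0, so this is an N-position: the player to move can win.

N-position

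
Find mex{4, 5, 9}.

0 is not in the set, so the mex is 0.

0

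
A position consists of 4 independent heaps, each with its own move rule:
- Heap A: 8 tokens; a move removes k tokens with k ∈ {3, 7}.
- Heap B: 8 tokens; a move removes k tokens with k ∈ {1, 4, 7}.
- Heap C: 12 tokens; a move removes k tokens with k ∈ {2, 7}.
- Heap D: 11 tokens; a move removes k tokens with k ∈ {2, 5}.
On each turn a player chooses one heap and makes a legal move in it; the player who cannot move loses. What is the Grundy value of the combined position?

3

Grundy values for heap A (subtraction set {3, 7}):
g(0) = mex{} = 0
g(1) = mex{} = 0
g(2) = mex{} = 0
g(3) = mex{0} = 1
g(4) = mex{0} = 1
g(5) = mex{0} = 1
g(6) = mex{1} = 0
g(7) = mex{0,1} = 2
g(8) = mex{0,1} = 2
So g(8) = 2.
Grundy values for heap B (subtraction set {1, 4, 7}):
k:     0  1  2  3  4  5  6  7  8
g(k):  0  1  0  1  2  0  1  2  0
So g(8) = 0.
Build the Grundy sequence for heap C with g(k) = mex{g(k−s) : s ∈ {2, 7}, s ≤ k}:
g(0) = mex{} = 0
g(1) = mex{} = 0
g(2) = mex{0} = 1
g(3) = mex{0} = 1
g(4) = mex{1} = 0
g(5) = mex{1} = 0
g(6) = mex{0} = 1
g(7) = mex{0} = 1
g(8) = mex{0,1} = 2
g(9) = mex{1} = 0
g(10) = mex{1,2} = 0
g(11) = mex{0} = 1
g(12) = mex{0} = 1
So g(12) = 1.
Build the Grundy sequence for heap D with g(k) = mex{g(k−s) : s ∈ {2, 5}, s ≤ k}:
g(0) = mex{} = 0
g(1) = mex{} = 0
g(2) = mex{0} = 1
g(3) = mex{0} = 1
g(4) = mex{1} = 0
g(5) = mex{0,1} = 2
g(6) = mex{0} = 1
g(7) = mex{1,2} = 0
g(8) = mex{1} = 0
g(9) = mex{0} = 1
g(10) = mex{0,2} = 1
g(11) = mex{1} = 0
So g(11) = 0.
The value of a disjunctive sum is the nim-sum of the parts.
Combined value = 2 ⊕ 0 ⊕ 1 ⊕ 0 = 3.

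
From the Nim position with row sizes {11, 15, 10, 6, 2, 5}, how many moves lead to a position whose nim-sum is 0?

Nim-sum: 11 ⊕ 15 ⊕ 10 ⊕ 6 ⊕ 2 ⊕ 5 = 15.
The overall nim-sum is X = 15. A row of size p has a winning move iff p XOR X < p (reduce it to p XOR X).
  11: 11 XOR 15 = 4 < 11 — winning move (to 4).
  15: 15 XOR 15 = 0 < 15 — winning move (to 0).
  10: 10 XOR 15 = 5 < 10 — winning move (to 5).
  6: 6 XOR 15 = 9 ≥ 6 — no move.
  2: 2 XOR 15 = 13 ≥ 2 — no move.
  5: 5 XOR 15 = 10 ≥ 5 — no move.
That gives 3 winning moves.

3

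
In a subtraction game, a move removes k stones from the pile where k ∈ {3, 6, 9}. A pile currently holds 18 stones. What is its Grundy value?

Compute g(0), g(1), … for moves {3, 6, 9}:
k:     0  1  2  3  4  5  6  7  8  9 10 11 12 13 14 15 16 17 18
g(k):  0  0  0  1  1  1  2  2  2  3  3  3  0  0  0  1  1  1  2
So g(18) = 2.

2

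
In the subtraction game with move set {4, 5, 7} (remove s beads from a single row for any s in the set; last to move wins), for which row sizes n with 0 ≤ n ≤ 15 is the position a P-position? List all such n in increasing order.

0, 1, 2, 3, 11, 12, 13, 14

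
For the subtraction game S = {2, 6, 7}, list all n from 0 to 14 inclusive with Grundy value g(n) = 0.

Build the Grundy sequence with g(k) = mex{g(k−s) : s ∈ {2, 6, 7}, s ≤ k}:
g(0) = mex{} = 0
g(1) = mex{} = 0
g(2) = mex{0} = 1
g(3) = mex{0} = 1
g(4) = mex{1} = 0
g(5) = mex{1} = 0
g(6) = mex{0} = 1
g(7) = mex{0} = 1
g(8) = mex{0,1} = 2
g(9) = mex{1} = 0
g(10) = mex{0,1,2} = 3
g(11) = mex{0} = 1
g(12) = mex{0,1,3} = 2
g(13) = mex{1} = 0
g(14) = mex{1,2} = 0
The P-positions (g = 0) in 0..14 are 0, 1, 4, 5, 9, 13, 14.

0, 1, 4, 5, 9, 13, 14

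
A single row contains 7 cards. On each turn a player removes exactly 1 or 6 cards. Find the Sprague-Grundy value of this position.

Build the Grundy sequence with g(k) = mex{g(k−s) : s ∈ {1, 6}, s ≤ k}:
k:     0  1  2  3  4  5  6  7
g(k):  0  1  0  1  0  1  2  0
So g(7) = 0.

0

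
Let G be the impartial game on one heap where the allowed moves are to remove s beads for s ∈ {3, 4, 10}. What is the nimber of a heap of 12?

1

Compute g(0), g(1), … for moves {3, 4, 10}:
k:     0  1  2  3  4  5  6  7  8  9 10 11 12
g(k):  0  0  0  1  1  1  2  0  0  0  1  1  1
So g(12) = 1.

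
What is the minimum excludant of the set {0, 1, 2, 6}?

3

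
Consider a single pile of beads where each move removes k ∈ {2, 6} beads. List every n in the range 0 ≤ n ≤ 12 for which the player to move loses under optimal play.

Build the Grundy sequence with g(k) = mex{g(k−s) : s ∈ {2, 6}, s ≤ k}:
k:     0  1  2  3  4  5  6  7  8  9 10 11 12
g(k):  0  0  1  1  0  0  1  1  0  0  1  1  0
The P-positions (g = 0) in 0..12 are 0, 1, 4, 5, 8, 9, 12.

0, 1, 4, 5, 8, 9, 12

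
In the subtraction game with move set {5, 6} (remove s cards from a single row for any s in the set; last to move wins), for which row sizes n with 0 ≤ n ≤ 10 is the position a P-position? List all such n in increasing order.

0, 1, 2, 3, 4

Build the Grundy sequence with g(k) = mex{g(k−s) : s ∈ {5, 6}, s ≤ k}:
k:     0  1  2  3  4  5  6  7  8  9 10
g(k):  0  0  0  0  0  1  1  1  1  1  2
The P-positions (g = 0) in 0..10 are 0, 1, 2, 3, 4.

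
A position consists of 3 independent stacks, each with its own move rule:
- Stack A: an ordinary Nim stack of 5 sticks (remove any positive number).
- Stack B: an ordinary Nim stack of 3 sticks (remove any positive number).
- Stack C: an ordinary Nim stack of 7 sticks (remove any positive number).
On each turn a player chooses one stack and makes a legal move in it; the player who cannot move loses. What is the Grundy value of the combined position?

1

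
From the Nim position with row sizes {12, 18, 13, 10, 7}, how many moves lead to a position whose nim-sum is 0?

Compute the nim-sum pairwise:
12 XOR 18 = 30
30 XOR 13 = 19
19 XOR 10 = 25
25 XOR 7 = 30
The overall nim-sum is X = 30. A row of size p has a winning move iff p XOR X < p (reduce it to p XOR X).
  12: 12 XOR 30 = 18 ≥ 12 — no move.
  18: 18 XOR 30 = 12 < 18 — winning move (to 12).
  13: 13 XOR 30 = 19 ≥ 13 — no move.
  10: 10 XOR 30 = 20 ≥ 10 — no move.
  7: 7 XOR 30 = 25 ≥ 7 — no move.
That gives 1 winning move.

1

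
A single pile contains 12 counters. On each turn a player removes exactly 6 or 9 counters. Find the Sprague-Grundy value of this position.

2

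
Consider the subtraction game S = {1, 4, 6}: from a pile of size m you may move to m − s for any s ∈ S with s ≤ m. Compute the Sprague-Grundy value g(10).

0

Grundy values for subtraction set {1, 4, 6}:
g(0) = mex{} = 0
g(1) = mex{0} = 1
g(2) = mex{1} = 0
g(3) = mex{0} = 1
g(4) = mex{0,1} = 2
g(5) = mex{1,2} = 0
g(6) = mex{0} = 1
g(7) = mex{1} = 0
g(8) = mex{0,2} = 1
g(9) = mex{0,1} = 2
g(10) = mex{1,2} = 0
So g(10) = 0.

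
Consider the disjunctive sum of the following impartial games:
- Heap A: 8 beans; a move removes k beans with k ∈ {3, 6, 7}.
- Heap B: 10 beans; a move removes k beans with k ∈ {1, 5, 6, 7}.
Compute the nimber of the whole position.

0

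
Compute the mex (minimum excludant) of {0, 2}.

0 is in the set but 1 is not, so the mex is 1.

1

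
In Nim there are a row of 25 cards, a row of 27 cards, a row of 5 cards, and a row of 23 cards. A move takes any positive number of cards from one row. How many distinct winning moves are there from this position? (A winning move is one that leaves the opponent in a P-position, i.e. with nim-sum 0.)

In binary:
  11001  (25)
  11011  (27)
  00101  (5)
  10111  (23)
  -----
  10000  (16)
The overall nim-sum is X = 16. A row of size p has a winning move iff p XOR X < p (reduce it to p XOR X).
  25: 25 XOR 16 = 9 < 25 — winning move (to 9).
  27: 27 XOR 16 = 11 < 27 — winning move (to 11).
  5: 5 XOR 16 = 21 ≥ 5 — no move.
  23: 23 XOR 16 = 7 < 23 — winning move (to 7).
That gives 3 winning moves.

3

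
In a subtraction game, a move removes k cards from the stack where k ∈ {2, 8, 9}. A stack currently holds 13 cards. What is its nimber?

Compute g(0), g(1), … for moves {2, 8, 9}:
g(0) = mex{} = 0
g(1) = mex{} = 0
g(2) = mex{0} = 1
g(3) = mex{0} = 1
g(4) = mex{1} = 0
g(5) = mex{1} = 0
g(6) = mex{0} = 1
g(7) = mex{0} = 1
g(8) = mex{0,1} = 2
g(9) = mex{0,1} = 2
g(10) = mex{0,1,2} = 3
g(11) = mex{1,2} = 0
g(12) = mex{0,1,3} = 2
g(13) = mex{0} = 1
So g(13) = 1.

1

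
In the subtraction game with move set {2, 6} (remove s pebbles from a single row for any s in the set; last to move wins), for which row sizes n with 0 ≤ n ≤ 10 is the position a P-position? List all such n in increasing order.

0, 1, 4, 5, 8, 9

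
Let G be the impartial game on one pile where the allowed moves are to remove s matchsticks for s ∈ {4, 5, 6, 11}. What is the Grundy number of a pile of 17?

Compute g(0), g(1), … for moves {4, 5, 6, 11}:
k:     0  1  2  3  4  5  6  7  8  9 10 11 12 13 14 15 16 17
g(k):  0  0  0  0  1  1  1  1  2  2  0  2  3  3  1  3  4  0
So g(17) = 0.

0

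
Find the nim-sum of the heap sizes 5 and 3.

Compute the nim-sum pairwise:
5 ⊕ 3 = 6

6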